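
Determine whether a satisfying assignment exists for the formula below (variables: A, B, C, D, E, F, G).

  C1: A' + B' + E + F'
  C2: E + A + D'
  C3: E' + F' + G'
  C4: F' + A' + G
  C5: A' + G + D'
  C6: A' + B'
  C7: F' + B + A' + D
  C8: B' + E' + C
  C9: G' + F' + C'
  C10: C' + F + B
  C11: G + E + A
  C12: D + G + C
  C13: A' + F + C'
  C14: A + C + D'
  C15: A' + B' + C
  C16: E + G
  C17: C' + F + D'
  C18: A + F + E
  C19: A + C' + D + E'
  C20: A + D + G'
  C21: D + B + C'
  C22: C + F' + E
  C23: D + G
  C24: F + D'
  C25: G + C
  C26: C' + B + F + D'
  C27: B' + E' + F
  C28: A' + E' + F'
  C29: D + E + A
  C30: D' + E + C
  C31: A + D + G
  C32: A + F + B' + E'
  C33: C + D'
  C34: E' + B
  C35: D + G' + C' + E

Case A = 0:
Case E = 1:
(B) alone gives B = 1.
(C) alone gives C = 1.
(D) alone gives D = 1.
(F) alone gives F = 1.
(G') alone gives G = 0.
Every clause now holds.
A satisfying assignment: A: 0; B: 1; C: 1; D: 1; E: 1; F: 1; G: 0.

Satisfiable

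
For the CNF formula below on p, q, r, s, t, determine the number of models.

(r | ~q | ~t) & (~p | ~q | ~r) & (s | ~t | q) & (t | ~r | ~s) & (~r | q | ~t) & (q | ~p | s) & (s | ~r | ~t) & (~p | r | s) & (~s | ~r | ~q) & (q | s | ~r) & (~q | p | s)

7

There are 2^5 = 32 truth assignments over (p, q, r, s, t).
Split on r. With r = 1, the clauses containing r are satisfied and ~r drops from the rest; 0 of the 2^4 = 16 assignments to the other variables satisfy what remains.
With r = 0, by the same count on the reduced clause set, 7 assignments work.
Total: 0 + 7 = 7.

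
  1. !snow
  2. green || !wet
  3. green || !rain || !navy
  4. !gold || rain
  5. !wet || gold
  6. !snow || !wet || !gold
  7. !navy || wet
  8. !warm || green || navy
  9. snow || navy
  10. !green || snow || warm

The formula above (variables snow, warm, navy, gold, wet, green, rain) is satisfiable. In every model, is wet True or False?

True

Suppose wet = false.
(!snow) alone gives snow = false.
(!navy) alone gives navy = false.
But (navy) is also a unit clause — contradiction.
So every satisfying assignment has wet = True.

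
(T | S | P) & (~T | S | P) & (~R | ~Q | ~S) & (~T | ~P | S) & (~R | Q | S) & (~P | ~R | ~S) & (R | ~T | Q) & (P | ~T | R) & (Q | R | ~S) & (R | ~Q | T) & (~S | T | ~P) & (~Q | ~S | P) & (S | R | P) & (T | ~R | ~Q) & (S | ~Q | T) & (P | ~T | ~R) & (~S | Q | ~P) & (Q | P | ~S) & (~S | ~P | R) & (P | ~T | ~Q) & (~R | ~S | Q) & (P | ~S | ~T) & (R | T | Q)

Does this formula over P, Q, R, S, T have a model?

Unsatisfiable

Branch on T: set T = 1.
Branch on S: set S = 1.
From the singleton clause (P), P = 1.
From the singleton clause (~R), R = 0.
But (R) is also a unit clause — contradiction.
Backtrack on S: now try S = 0.
From the singleton clause (P), P = 1.
But (~P) is also a unit clause — contradiction.
Either choice for S ends in contradiction.
Backtrack on T: now try T = 0.
Branch on S: set S = 1.
From the singleton clause (~P), P = 0.
From the singleton clause (~Q), Q = 0.
But (Q) is also a unit clause — contradiction.
Backtrack on S: now try S = 0.
From the singleton clause (P), P = 1.
From the singleton clause (~Q), Q = 0.
From the singleton clause (~R), R = 0.
But (R) is also a unit clause — contradiction.
Either choice for S ends in contradiction.
Either choice for T ends in contradiction.
No assignment satisfies every clause.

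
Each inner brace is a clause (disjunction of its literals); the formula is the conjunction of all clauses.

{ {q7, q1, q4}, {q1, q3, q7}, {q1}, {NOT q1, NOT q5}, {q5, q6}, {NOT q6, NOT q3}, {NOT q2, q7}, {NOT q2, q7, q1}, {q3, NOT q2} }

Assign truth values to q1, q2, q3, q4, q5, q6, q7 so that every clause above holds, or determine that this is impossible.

(q1) alone gives q1 = true.
(NOT q5) alone gives q5 = false.
(q6) alone gives q6 = true.
(NOT q3) alone gives q3 = false.
(NOT q2) alone gives q2 = false.
No clause remains; q4, q7 are free.

q1 ↦ true,  q2 ↦ false,  q3 ↦ false,  q4 ↦ true,  q5 ↦ false,  q6 ↦ true,  q7 ↦ true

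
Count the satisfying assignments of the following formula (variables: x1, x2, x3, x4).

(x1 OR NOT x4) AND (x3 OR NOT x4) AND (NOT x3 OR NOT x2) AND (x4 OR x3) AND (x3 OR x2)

There are 2^4 = 16 truth assignments over (x1, x2, x3, x4).
Check each against the 5 clauses (columns in the order x1, x2, x3, x4):
  F F F F  ✗ fails (x4 OR x3)
  F F F T  ✗ fails (x1 OR NOT x4)
  F F T F  ✓ satisfies all
  F F T T  ✗ fails (x1 OR NOT x4)
  F T F F  ✗ fails (x4 OR x3)
  F T F T  ✗ fails (x1 OR NOT x4)
  F T T F  ✗ fails (NOT x3 OR NOT x2)
  F T T T  ✗ fails (x1 OR NOT x4)
  T F F F  ✗ fails (x4 OR x3)
  T F F T  ✗ fails (x3 OR NOT x4)
  T F T F  ✓ satisfies all
  T F T T  ✓ satisfies all
  T T F F  ✗ fails (x4 OR x3)
  T T F T  ✗ fails (x3 OR NOT x4)
  T T T F  ✗ fails (NOT x3 OR NOT x2)
  T T T T  ✗ fails (NOT x3 OR NOT x2)
3 of the 16 rows are models.

3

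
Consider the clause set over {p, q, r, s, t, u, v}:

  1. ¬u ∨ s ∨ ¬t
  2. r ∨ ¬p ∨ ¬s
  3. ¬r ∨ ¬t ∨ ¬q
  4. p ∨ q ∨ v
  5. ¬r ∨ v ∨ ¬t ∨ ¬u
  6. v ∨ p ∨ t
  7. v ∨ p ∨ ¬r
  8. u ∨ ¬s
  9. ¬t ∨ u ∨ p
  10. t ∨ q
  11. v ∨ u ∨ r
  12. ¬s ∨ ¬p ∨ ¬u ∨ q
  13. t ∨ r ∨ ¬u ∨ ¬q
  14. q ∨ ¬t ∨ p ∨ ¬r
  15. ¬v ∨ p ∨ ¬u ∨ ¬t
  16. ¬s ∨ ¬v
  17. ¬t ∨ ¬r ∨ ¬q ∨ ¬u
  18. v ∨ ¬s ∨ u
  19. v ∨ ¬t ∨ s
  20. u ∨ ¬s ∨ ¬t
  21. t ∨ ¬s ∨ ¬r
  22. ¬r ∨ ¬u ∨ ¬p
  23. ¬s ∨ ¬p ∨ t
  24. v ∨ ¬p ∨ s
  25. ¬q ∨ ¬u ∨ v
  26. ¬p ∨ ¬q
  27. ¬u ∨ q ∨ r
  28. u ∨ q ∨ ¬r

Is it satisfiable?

Yes

Try u = True.
Try s = False.
Unit clause (¬t) forces t = False.
Unit clause (q) forces q = True.
Unit clause (r) forces r = True.
Unit clause (¬p) forces p = False.
Unit clause (v) forces v = True.
This assignment satisfies each clause.
A satisfying assignment: p: False,  q: True,  r: True,  s: False,  t: False,  u: True,  v: True.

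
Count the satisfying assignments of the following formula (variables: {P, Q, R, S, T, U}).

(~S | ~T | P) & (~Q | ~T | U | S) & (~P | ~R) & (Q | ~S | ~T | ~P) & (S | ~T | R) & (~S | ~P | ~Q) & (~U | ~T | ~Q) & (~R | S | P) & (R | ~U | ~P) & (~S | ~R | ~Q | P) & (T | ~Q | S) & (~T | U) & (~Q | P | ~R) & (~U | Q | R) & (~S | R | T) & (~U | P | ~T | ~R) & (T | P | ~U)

3

There are 2^6 = 64 truth assignments over (P, Q, R, S, T, U).
Split on P. With P = 1, the clauses containing P are satisfied and ~P drops from the rest; 1 of the 2^5 = 32 assignments to the other variables satisfy what remains.
With P = 0, by the same count on the reduced clause set, 2 assignments work.
(One model: P=F, Q=F, R=F, S=F, T=F, U=F.)
Total: 1 + 2 = 3.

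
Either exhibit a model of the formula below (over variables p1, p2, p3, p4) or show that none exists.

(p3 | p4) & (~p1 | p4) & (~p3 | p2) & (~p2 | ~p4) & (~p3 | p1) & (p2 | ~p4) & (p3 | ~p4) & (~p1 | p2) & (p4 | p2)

Branch on p3: set p3 = 1.
(p2) alone gives p2 = 1.
(~p4) alone gives p4 = 0.
(~p1) alone gives p1 = 0.
Now (p1) is unsatisfied and unit — conflict.
So p3 must be the other value — set p3 = 0.
(p4) alone gives p4 = 1.
Now (~p4) is unsatisfied and unit — conflict.
Both values of p3 lead to a conflict.

UNSATISFIABLE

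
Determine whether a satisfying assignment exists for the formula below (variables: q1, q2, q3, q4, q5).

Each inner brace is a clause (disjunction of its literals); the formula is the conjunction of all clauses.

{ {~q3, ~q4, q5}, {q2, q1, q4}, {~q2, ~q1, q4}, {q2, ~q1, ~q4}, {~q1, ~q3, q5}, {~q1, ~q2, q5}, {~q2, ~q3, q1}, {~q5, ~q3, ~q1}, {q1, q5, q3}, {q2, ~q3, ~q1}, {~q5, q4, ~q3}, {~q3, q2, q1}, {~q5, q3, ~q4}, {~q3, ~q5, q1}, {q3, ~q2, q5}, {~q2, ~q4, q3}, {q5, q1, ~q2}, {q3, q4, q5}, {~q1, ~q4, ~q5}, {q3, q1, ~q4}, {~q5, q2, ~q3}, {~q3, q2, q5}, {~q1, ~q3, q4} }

Case q3 = 0:
Case q1 = 0:
The clause (q5) is unit, so q5 = 1.
The clause (~q4) is unit, so q4 = 0.
The clause (q2) is unit, so q2 = 1.
All clauses are satisfied.
A satisfying assignment: q1 ↦ 0; q2 ↦ 1; q3 ↦ 0; q4 ↦ 0; q5 ↦ 1.

Yes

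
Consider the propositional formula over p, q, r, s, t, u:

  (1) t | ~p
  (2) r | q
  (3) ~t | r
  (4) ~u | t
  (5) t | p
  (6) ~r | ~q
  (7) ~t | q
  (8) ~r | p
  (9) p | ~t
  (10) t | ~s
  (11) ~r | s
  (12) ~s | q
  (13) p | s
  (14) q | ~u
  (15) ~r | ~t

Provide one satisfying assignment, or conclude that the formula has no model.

UNSATISFIABLE

Try t = 1.
From the singleton clause (r), r = 1.
That conflicts with the unit clause (~r).
Undo t and try t = 0.
From the singleton clause (~p), p = 0.
That conflicts with the unit clause (p).
Either choice for t ends in contradiction.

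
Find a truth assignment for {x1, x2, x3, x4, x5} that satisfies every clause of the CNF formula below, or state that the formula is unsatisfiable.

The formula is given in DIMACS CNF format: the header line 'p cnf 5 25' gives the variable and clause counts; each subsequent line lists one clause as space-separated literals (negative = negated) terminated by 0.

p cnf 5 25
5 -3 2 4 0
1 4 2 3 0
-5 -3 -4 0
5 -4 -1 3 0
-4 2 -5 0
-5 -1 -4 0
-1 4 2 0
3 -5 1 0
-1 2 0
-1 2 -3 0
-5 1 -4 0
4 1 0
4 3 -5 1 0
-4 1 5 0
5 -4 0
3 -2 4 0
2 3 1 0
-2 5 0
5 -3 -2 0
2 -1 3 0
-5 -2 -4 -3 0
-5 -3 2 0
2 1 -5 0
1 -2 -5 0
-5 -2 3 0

Case x1 = True:
Unit clause (x2) forces x2 = True.
Unit clause (x5) forces x5 = True.
Unit clause (¬x4) forces x4 = False.
Unit clause (x3) forces x3 = True.
All clauses are satisfied.

x1: True; x2: True; x3: True; x4: False; x5: True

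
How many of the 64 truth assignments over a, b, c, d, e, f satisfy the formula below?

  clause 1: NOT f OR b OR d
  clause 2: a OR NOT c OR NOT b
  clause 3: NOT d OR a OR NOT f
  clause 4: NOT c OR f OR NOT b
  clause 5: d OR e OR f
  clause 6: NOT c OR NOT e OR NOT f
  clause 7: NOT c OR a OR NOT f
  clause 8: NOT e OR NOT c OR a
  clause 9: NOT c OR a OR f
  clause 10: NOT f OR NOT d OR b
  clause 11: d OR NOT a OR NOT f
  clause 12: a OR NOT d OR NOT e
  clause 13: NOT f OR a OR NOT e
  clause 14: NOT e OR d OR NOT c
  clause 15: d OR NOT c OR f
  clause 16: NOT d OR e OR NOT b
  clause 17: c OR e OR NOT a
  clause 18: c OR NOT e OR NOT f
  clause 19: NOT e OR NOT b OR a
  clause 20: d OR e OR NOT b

There are 2^6 = 64 truth assignments over (a, b, c, d, e, f).
Split on a. With a = true, the clauses containing a are satisfied and NOT a drops from the rest; 6 of the 2^5 = 32 assignments to the other variables satisfy what remains.
With a = false, by the same count on the reduced clause set, 2 assignments work.
(One model: a=F, b=F, c=F, d=F, e=T, f=F.)
Total: 6 + 2 = 8.

8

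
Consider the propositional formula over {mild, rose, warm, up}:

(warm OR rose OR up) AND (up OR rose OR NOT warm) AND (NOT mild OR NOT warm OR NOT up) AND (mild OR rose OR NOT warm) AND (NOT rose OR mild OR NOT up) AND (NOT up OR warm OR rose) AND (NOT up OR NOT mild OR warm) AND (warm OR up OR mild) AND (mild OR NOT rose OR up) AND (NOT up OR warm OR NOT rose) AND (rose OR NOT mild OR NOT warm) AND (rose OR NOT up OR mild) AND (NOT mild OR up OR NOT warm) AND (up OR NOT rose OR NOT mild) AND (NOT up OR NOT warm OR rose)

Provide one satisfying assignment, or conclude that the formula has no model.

UNSATISFIABLE

Suppose warm = true.
Suppose up = true.
Unit clause (NOT mild) forces mild = false.
Unit clause (rose) forces rose = true.
But (NOT rose) is also a unit clause — contradiction.
Backtrack on up: now try up = false.
Unit clause (rose) forces rose = true.
Unit clause (mild) forces mild = true.
But (NOT mild) is also a unit clause — contradiction.
Either choice for up ends in contradiction.
Backtrack on warm: now try warm = false.
Suppose rose = true.
Unit clause (NOT up) forces up = false.
Unit clause (mild) forces mild = true.
But (NOT mild) is also a unit clause — contradiction.
Backtrack on rose: now try rose = false.
Unit clause (up) forces up = true.
But (NOT up) is also a unit clause — contradiction.
Either choice for rose ends in contradiction.
Either choice for warm ends in contradiction.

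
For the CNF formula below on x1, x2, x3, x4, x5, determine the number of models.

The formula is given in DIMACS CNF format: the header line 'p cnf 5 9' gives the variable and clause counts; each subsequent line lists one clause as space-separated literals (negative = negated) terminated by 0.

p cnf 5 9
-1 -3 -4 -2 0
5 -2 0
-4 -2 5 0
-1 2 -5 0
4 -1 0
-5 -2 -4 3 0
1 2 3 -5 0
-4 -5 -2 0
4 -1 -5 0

10

There are 2^5 = 32 truth assignments over (x1, x2, x3, x4, x5).
Split on x5. With x5 = True, the clauses containing x5 are satisfied and ¬x5 drops from the rest; 4 of the 2^4 = 16 assignments to the other variables satisfy what remains.
With x5 = False, by the same count on the reduced clause set, 6 assignments work.
(One model: x1=F, x2=F, x3=F, x4=F, x5=F.)
Total: 4 + 6 = 10.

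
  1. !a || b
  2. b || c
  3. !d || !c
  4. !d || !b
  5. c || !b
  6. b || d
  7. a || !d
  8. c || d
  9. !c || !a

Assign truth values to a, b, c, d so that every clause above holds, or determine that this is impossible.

a=false; b=true; c=true; d=false

Branch on a: set a = false.
(!d) alone gives d = false.
(b) alone gives b = true.
(c) alone gives c = true.
Every clause now holds.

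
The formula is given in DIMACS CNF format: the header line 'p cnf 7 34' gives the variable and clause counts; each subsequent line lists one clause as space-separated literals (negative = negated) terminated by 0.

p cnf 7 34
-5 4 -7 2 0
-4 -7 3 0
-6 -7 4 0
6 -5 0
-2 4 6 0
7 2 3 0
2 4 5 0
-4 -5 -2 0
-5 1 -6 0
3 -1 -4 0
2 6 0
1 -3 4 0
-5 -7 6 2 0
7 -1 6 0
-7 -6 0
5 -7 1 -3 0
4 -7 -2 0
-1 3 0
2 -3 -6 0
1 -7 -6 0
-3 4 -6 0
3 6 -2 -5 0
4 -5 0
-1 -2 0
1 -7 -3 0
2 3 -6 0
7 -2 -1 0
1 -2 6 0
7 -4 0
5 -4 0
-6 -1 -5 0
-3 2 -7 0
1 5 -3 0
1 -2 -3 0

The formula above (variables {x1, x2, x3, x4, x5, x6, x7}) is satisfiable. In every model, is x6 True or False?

Suppose x6 = False.
From the singleton clause (¬x5), x5 = False.
From the singleton clause (x2), x2 = True.
From the singleton clause (x4), x4 = True.
That conflicts with the unit clause (¬x4).
So every satisfying assignment has x6 = True.

True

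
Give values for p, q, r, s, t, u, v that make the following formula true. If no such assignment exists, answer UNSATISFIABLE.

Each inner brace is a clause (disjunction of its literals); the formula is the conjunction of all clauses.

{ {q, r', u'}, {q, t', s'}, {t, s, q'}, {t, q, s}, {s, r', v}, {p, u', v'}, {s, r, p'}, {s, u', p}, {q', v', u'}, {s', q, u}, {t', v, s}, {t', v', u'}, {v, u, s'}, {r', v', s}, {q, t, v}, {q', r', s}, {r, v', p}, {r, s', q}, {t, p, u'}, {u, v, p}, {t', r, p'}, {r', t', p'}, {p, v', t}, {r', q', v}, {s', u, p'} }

Case q = 1:
Case t = 0:
Unit clause (s) forces s = 1.
Case v = 0:
Unit clause (u) forces u = 1.
Unit clause (p) forces p = 1.
Unit clause (r') forces r = 0.
Every clause now holds.

p=1; q=1; r=0; s=1; t=0; u=1; v=0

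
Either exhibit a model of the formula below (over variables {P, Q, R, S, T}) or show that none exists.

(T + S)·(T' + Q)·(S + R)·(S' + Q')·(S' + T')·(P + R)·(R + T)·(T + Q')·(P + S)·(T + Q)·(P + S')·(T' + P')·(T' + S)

Suppose T = 1.
(Q) alone gives Q = 1.
(S') alone gives S = 0.
But (S) is also a unit clause — contradiction.
Undo T and try T = 0.
(S) alone gives S = 1.
(Q') alone gives Q = 0.
But (Q) is also a unit clause — contradiction.
Both values of T lead to a conflict.

UNSATISFIABLE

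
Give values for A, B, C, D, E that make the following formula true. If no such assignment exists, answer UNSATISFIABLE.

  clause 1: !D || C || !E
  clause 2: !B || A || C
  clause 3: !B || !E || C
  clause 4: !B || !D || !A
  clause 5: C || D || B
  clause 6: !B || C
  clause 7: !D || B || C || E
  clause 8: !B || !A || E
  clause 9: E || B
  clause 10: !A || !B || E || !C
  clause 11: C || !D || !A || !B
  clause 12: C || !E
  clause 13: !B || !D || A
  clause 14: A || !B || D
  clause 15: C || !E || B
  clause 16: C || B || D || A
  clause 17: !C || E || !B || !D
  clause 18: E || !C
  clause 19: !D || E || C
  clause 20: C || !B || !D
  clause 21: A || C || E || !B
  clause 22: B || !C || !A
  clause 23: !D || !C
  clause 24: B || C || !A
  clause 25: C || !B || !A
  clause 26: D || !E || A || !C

Case B = true:
(C) alone gives C = true.
(E) alone gives E = true.
(!D) alone gives D = false.
(A) alone gives A = true.
Every clause now holds.

A: true; B: true; C: true; D: false; E: true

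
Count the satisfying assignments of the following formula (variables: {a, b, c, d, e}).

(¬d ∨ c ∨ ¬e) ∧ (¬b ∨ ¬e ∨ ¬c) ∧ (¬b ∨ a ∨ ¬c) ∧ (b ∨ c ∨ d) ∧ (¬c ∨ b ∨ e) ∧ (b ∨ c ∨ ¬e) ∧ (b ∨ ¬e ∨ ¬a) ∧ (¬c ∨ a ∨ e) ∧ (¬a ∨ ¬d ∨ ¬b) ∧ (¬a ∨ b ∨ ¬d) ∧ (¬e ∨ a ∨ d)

7

There are 2^5 = 32 truth assignments over (a, b, c, d, e).
Split on a. With a = True, the clauses containing a are satisfied and ¬a drops from the rest; 3 of the 2^4 = 16 assignments to the other variables satisfy what remains.
With a = False, by the same count on the reduced clause set, 4 assignments work.
(One model: a=F, b=F, c=F, d=T, e=F.)
Total: 3 + 4 = 7.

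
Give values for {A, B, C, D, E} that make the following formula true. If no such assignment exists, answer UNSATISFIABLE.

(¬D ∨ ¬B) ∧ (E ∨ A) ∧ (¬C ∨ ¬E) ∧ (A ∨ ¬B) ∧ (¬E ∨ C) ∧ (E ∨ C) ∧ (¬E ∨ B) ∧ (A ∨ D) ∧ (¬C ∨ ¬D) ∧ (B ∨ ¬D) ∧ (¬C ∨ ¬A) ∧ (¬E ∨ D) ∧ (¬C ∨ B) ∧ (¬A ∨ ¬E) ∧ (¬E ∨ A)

UNSATISFIABLE

Case D = False:
The clause (A) is unit, so A = True.
The clause (¬C) is unit, so C = False.
The clause (¬E) is unit, so E = False.
That conflicts with the unit clause (E).
So D must be the other value — set D = True.
The clause (¬B) is unit, so B = False.
That conflicts with the unit clause (B).
Both values of D lead to a conflict.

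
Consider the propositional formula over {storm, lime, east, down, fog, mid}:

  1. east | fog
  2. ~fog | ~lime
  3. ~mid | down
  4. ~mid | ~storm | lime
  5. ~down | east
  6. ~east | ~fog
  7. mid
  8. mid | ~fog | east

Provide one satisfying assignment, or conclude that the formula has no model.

storm ↦ 1,  lime ↦ 1,  east ↦ 1,  down ↦ 1,  fog ↦ 0,  mid ↦ 1

Unit clause (mid) forces mid = 1.
Unit clause (down) forces down = 1.
Unit clause (east) forces east = 1.
Unit clause (~fog) forces fog = 0.
Branch on storm: set storm = 1.
Unit clause (lime) forces lime = 1.
Every clause now holds.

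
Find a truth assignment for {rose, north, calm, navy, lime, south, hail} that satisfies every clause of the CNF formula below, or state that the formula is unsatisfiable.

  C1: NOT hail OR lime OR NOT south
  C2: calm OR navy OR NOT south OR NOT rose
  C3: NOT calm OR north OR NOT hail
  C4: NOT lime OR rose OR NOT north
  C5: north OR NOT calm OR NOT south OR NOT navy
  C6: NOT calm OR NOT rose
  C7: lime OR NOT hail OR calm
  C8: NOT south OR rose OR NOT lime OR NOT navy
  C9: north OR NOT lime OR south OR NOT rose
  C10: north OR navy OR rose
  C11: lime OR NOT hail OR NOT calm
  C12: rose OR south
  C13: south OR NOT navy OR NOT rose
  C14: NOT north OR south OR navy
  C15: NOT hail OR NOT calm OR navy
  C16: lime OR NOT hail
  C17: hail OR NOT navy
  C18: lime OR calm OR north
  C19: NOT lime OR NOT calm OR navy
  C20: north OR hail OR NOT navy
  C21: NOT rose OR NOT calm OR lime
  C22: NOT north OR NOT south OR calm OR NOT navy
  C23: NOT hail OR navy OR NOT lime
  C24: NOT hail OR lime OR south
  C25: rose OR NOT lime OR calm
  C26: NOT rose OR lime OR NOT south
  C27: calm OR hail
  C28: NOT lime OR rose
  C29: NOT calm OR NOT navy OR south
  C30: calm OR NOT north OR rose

Branch on calm: set calm = false.
(hail) alone gives hail = true.
(lime) alone gives lime = true.
(navy) alone gives navy = true.
(rose) alone gives rose = true.
(south) alone gives south = true.
(NOT north) alone gives north = false.
This assignment satisfies each clause.

rose ↦ true,  north ↦ false,  calm ↦ false,  navy ↦ true,  lime ↦ true,  south ↦ true,  hail ↦ true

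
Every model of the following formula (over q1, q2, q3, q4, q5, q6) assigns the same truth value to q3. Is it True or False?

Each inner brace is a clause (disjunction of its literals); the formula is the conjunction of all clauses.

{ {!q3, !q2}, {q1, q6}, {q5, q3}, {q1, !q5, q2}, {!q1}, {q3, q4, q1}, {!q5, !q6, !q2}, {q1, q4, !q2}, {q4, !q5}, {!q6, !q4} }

True

Suppose q3 = false.
(q5) alone gives q5 = true.
(!q1) alone gives q1 = false.
(q6) alone gives q6 = true.
(q2) alone gives q2 = true.
But (!q2) is also a unit clause — contradiction.
So every satisfying assignment has q3 = True.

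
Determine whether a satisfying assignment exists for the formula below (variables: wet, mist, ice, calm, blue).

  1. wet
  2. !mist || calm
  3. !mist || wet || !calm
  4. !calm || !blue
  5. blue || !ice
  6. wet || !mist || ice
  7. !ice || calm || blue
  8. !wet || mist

Satisfiable

The clause (wet) is unit, so wet = true.
The clause (mist) is unit, so mist = true.
The clause (calm) is unit, so calm = true.
The clause (!blue) is unit, so blue = false.
The clause (!ice) is unit, so ice = false.
All clauses are satisfied.
A satisfying assignment: wet: true; mist: true; ice: false; calm: true; blue: false.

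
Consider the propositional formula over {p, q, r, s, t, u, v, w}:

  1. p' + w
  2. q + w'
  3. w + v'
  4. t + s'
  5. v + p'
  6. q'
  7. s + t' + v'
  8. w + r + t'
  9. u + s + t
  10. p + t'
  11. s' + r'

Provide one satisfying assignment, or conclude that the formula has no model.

Unit clause (q') forces q = 0.
Unit clause (w') forces w = 0.
Unit clause (p') forces p = 0.
Unit clause (v') forces v = 0.
Unit clause (t') forces t = 0.
Unit clause (s') forces s = 0.
Unit clause (u) forces u = 1.
Every clause is now satisfied; r is unconstrained.

p: 0; q: 0; r: 1; s: 0; t: 0; u: 1; v: 0; w: 0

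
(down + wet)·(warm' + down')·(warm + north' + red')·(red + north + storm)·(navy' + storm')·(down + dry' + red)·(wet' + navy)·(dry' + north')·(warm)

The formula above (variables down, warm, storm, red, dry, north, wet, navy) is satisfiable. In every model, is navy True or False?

Suppose navy = 0.
(wet') alone gives wet = 0.
(down) alone gives down = 1.
(warm') alone gives warm = 0.
That conflicts with the unit clause (warm).
So every satisfying assignment has navy = True.

True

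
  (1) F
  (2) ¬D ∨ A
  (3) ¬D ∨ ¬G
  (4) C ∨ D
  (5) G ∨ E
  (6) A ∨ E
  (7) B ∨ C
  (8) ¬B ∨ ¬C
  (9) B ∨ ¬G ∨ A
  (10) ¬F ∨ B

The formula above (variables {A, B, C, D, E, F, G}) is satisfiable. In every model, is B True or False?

True

Suppose B = False.
From the singleton clause (F), F = True.
Now (¬F) is unsatisfied and unit — conflict.
So every satisfying assignment has B = True.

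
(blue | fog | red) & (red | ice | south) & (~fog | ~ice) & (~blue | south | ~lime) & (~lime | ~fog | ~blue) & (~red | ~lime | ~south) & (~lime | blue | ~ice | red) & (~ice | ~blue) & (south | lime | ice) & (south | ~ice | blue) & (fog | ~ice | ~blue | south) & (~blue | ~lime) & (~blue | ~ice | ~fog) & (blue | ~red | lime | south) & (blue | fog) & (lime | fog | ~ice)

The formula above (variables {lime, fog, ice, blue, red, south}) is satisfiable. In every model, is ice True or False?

False

Suppose ice = 1.
Unit clause (~fog) forces fog = 0.
Unit clause (~blue) forces blue = 0.
That conflicts with the unit clause (blue).
So every satisfying assignment has ice = False.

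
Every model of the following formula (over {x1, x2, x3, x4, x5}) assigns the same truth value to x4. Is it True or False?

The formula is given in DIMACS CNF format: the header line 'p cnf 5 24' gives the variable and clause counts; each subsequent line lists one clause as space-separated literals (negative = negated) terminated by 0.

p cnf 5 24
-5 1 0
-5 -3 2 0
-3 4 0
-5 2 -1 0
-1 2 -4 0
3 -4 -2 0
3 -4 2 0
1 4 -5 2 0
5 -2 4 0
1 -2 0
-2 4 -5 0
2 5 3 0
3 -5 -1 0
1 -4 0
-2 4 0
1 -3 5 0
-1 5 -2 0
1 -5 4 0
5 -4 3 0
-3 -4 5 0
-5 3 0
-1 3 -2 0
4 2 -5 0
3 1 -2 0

Suppose x4 = False.
From the singleton clause (¬x3), x3 = False.
From the singleton clause (¬x2), x2 = False.
From the singleton clause (x5), x5 = True.
That conflicts with the unit clause (¬x5).
So every satisfying assignment has x4 = True.

True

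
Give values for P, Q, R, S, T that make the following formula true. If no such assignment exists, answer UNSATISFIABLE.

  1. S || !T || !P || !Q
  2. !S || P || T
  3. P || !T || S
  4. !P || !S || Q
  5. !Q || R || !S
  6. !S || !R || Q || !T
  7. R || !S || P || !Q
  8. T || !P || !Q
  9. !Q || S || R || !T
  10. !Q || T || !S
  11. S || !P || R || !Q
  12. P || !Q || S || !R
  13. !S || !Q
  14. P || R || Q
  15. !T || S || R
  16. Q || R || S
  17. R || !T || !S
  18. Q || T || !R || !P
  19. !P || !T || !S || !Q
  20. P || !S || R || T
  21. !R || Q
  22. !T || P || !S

Branch on S: set S = false.
Branch on P: set P = false.
From the singleton clause (!T), T = false.
Branch on Q: set Q = true.
From the singleton clause (!R), R = false.
This assignment satisfies each clause.

P ↦ false, Q ↦ true, R ↦ false, S ↦ false, T ↦ false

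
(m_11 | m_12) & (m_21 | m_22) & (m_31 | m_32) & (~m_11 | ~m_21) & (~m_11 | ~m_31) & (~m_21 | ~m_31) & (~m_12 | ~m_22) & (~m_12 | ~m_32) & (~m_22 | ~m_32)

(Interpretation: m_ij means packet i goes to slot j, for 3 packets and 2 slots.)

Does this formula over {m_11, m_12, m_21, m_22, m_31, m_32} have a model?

Try m_11 = 1.
The clause (~m_21) is unit, so m_21 = 0.
The clause (m_22) is unit, so m_22 = 1.
The clause (~m_31) is unit, so m_31 = 0.
The clause (m_32) is unit, so m_32 = 1.
Now (~m_32) is unsatisfied and unit — conflict.
Undo m_11 and try m_11 = 0.
The clause (m_12) is unit, so m_12 = 1.
The clause (~m_22) is unit, so m_22 = 0.
The clause (m_21) is unit, so m_21 = 1.
The clause (~m_31) is unit, so m_31 = 0.
The clause (m_32) is unit, so m_32 = 1.
Now (~m_32) is unsatisfied and unit — conflict.
Both values of m_11 lead to a conflict.
No assignment satisfies every clause.

Unsatisfiable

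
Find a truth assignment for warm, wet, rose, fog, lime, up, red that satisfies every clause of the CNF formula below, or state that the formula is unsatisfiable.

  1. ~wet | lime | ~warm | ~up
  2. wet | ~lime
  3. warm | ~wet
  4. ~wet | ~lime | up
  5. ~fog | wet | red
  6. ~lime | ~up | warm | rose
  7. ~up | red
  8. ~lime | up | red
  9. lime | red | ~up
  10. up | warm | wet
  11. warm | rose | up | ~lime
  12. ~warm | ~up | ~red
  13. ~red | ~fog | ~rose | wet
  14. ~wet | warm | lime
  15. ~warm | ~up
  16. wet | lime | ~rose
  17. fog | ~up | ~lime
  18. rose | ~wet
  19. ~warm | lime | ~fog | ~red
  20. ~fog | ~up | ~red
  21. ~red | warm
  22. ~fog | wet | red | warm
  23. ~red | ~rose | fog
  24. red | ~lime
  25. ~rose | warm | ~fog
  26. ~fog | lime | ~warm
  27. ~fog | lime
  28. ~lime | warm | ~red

Case wet = 0:
From the singleton clause (~lime), lime = 0.
From the singleton clause (~rose), rose = 0.
From the singleton clause (~fog), fog = 0.
Case up = 0:
From the singleton clause (warm), warm = 1.
Every clause is now satisfied; red is unconstrained.

warm=1; wet=0; rose=0; fog=0; lime=0; up=0; red=1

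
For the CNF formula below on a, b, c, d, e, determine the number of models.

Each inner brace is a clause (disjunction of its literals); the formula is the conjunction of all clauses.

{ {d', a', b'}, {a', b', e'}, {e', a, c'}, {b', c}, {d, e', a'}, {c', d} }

There are 2^5 = 32 truth assignments over (a, b, c, d, e).
Split on c. With c = 1, the clauses containing c are satisfied and c' drops from the rest; 4 of the 2^4 = 16 assignments to the other variables satisfy what remains.
With c = 0, by the same count on the reduced clause set, 7 assignments work.
Total: 4 + 7 = 11.

11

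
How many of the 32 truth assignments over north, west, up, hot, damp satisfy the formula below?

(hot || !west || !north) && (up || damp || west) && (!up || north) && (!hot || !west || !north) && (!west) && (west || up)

There are 2^5 = 32 truth assignments over (north, west, up, hot, damp).
Split on west. With west = true, the clauses containing west are satisfied and !west drops from the rest; 0 of the 2^4 = 16 assignments to the other variables satisfy what remains.
With west = false, by the same count on the reduced clause set, 4 assignments work.
Total: 0 + 4 = 4.

4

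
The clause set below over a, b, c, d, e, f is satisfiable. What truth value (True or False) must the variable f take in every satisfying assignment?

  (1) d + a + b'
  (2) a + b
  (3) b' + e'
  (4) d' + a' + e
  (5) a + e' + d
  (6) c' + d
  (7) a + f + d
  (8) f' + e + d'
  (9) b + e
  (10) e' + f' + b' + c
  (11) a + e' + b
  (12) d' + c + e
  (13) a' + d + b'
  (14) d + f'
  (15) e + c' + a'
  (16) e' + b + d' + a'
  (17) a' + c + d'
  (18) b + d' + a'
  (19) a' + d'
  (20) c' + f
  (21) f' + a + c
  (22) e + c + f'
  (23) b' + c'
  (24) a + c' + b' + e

False

Suppose f = 1.
Unit clause (d) forces d = 1.
Unit clause (e) forces e = 1.
Unit clause (b') forces b = 0.
Unit clause (a) forces a = 1.
That conflicts with the unit clause (a').
So every satisfying assignment has f = False.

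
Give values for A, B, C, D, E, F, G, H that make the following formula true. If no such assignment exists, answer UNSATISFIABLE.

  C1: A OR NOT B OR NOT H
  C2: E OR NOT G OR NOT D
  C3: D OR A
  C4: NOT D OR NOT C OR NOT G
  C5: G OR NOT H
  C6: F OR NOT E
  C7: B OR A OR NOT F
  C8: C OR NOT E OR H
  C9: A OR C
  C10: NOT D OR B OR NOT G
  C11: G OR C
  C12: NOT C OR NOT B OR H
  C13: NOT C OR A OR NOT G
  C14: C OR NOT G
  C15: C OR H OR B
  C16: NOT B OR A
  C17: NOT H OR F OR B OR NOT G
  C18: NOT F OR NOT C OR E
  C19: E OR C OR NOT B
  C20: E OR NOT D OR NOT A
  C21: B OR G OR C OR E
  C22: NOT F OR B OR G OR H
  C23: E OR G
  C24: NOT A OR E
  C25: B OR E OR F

A ↦ true, B ↦ false, C ↦ true, D ↦ false, E ↦ true, F ↦ true, G ↦ true, H ↦ false

Try D = false.
The clause (A) is unit, so A = true.
The clause (E) is unit, so E = true.
The clause (F) is unit, so F = true.
Try G = true.
The clause (C) is unit, so C = true.
Try B = false.
No clause remains; H is free.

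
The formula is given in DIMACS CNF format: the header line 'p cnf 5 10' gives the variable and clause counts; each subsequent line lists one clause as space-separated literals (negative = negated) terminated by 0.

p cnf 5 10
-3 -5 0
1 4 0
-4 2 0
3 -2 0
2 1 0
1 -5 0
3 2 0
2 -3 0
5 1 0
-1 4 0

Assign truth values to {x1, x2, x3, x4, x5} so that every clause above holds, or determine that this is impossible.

x1: True; x2: True; x3: True; x4: True; x5: False

Suppose x3 = True.
From the singleton clause (¬x5), x5 = False.
From the singleton clause (x2), x2 = True.
From the singleton clause (x1), x1 = True.
From the singleton clause (x4), x4 = True.
All clauses are satisfied.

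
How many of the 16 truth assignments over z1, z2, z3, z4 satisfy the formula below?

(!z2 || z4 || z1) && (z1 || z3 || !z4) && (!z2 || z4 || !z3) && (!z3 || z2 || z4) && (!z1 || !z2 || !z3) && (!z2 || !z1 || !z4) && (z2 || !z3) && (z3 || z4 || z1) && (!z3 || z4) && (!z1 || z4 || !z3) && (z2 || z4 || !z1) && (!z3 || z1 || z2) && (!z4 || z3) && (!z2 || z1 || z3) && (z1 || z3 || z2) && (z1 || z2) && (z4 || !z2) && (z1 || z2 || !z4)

There are 2^4 = 16 truth assignments over (z1, z2, z3, z4).
Check each against the 18 clauses (columns in the order z1, z2, z3, z4):
  F F F F  ✗ fails (z3 || z4 || z1)
  F F F T  ✗ fails (z1 || z3 || !z4)
  F F T F  ✗ fails (!z3 || z2 || z4)
  F F T T  ✗ fails (z2 || !z3)
  F T F F  ✗ fails (!z2 || z4 || z1)
  F T F T  ✗ fails (z1 || z3 || !z4)
  F T T F  ✗ fails (!z2 || z4 || z1)
  F T T T  ✓ satisfies all
  T F F F  ✗ fails (z2 || z4 || !z1)
  T F F T  ✗ fails (!z4 || z3)
  T F T F  ✗ fails (!z3 || z2 || z4)
  T F T T  ✗ fails (z2 || !z3)
  T T F F  ✗ fails (z4 || !z2)
  T T F T  ✗ fails (!z2 || !z1 || !z4)
  T T T F  ✗ fails (!z2 || z4 || !z3)
  T T T T  ✗ fails (!z1 || !z2 || !z3)
1 of the 16 rows is a model.

1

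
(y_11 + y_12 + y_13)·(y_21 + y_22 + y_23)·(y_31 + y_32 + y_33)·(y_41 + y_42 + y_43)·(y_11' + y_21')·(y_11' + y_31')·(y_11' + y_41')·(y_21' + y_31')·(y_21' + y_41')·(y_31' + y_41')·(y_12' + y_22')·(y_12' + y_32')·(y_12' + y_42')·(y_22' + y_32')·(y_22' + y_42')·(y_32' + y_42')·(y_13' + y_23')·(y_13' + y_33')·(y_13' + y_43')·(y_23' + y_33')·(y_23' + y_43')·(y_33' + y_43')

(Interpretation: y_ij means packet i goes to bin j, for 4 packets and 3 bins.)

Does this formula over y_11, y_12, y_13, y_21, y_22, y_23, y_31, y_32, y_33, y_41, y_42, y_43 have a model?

Case y_11 = 0:
Case y_12 = 1:
From the singleton clause (y_22'), y_22 = 0.
From the singleton clause (y_32'), y_32 = 0.
From the singleton clause (y_42'), y_42 = 0.
Case y_21 = 1:
From the singleton clause (y_31'), y_31 = 0.
From the singleton clause (y_33), y_33 = 1.
From the singleton clause (y_41'), y_41 = 0.
From the singleton clause (y_43), y_43 = 1.
Now (y_43') is unsatisfied and unit — conflict.
That branch fails; take y_21 = 0 instead.
From the singleton clause (y_23), y_23 = 1.
From the singleton clause (y_13'), y_13 = 0.
From the singleton clause (y_33'), y_33 = 0.
From the singleton clause (y_31), y_31 = 1.
From the singleton clause (y_41'), y_41 = 0.
From the singleton clause (y_43), y_43 = 1.
Now (y_43') is unsatisfied and unit — conflict.
Either choice for y_21 ends in contradiction.
That branch fails; take y_12 = 0 instead.
From the singleton clause (y_13), y_13 = 1.
From the singleton clause (y_23'), y_23 = 0.
From the singleton clause (y_33'), y_33 = 0.
From the singleton clause (y_43'), y_43 = 0.
Case y_21 = 1:
From the singleton clause (y_31'), y_31 = 0.
From the singleton clause (y_32), y_32 = 1.
From the singleton clause (y_41'), y_41 = 0.
From the singleton clause (y_42), y_42 = 1.
Now (y_42') is unsatisfied and unit — conflict.
That branch fails; take y_21 = 0 instead.
From the singleton clause (y_22), y_22 = 1.
From the singleton clause (y_32'), y_32 = 0.
From the singleton clause (y_31), y_31 = 1.
From the singleton clause (y_41'), y_41 = 0.
From the singleton clause (y_42), y_42 = 1.
Now (y_42') is unsatisfied and unit — conflict.
Either choice for y_21 ends in contradiction.
Either choice for y_12 ends in contradiction.
That branch fails; take y_11 = 1 instead.
From the singleton clause (y_21'), y_21 = 0.
From the singleton clause (y_31'), y_31 = 0.
From the singleton clause (y_41'), y_41 = 0.
Case y_22 = 1:
From the singleton clause (y_12'), y_12 = 0.
From the singleton clause (y_32'), y_32 = 0.
From the singleton clause (y_33), y_33 = 1.
From the singleton clause (y_42'), y_42 = 0.
From the singleton clause (y_43), y_43 = 1.
Now (y_43') is unsatisfied and unit — conflict.
That branch fails; take y_22 = 0 instead.
From the singleton clause (y_23), y_23 = 1.
From the singleton clause (y_13'), y_13 = 0.
From the singleton clause (y_33'), y_33 = 0.
From the singleton clause (y_32), y_32 = 1.
From the singleton clause (y_12'), y_12 = 0.
From the singleton clause (y_42'), y_42 = 0.
From the singleton clause (y_43), y_43 = 1.
Now (y_43') is unsatisfied and unit — conflict.
Either choice for y_22 ends in contradiction.
Either choice for y_11 ends in contradiction.
No assignment satisfies every clause.

No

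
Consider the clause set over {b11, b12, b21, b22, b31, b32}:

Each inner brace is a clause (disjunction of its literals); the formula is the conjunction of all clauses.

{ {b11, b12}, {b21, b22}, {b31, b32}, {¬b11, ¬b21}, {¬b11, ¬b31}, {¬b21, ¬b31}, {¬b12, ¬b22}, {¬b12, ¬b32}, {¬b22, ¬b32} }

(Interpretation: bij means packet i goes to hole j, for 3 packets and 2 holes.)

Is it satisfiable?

Unsatisfiable

Branch on b11: set b11 = True.
(¬b21) alone gives b21 = False.
(b22) alone gives b22 = True.
(¬b31) alone gives b31 = False.
(b32) alone gives b32 = True.
But (¬b32) is also a unit clause — contradiction.
So b11 must be the other value — set b11 = False.
(b12) alone gives b12 = True.
(¬b22) alone gives b22 = False.
(b21) alone gives b21 = True.
(¬b31) alone gives b31 = False.
(b32) alone gives b32 = True.
But (¬b32) is also a unit clause — contradiction.
Both values of b11 lead to a conflict.
No assignment satisfies every clause.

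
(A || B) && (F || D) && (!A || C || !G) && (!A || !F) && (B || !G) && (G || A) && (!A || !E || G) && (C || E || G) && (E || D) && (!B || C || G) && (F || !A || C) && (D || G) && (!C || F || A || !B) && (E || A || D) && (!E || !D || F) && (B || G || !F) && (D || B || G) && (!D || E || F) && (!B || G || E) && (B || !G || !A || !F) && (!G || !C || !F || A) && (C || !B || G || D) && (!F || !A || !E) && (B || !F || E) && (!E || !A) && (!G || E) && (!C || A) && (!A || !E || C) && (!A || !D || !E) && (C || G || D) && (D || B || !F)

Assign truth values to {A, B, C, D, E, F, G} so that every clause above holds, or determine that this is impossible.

A ↦ false, B ↦ true, C ↦ false, D ↦ false, E ↦ true, F ↦ true, G ↦ true

Try A = false.
Unit clause (B) forces B = true.
Unit clause (G) forces G = true.
Unit clause (E) forces E = true.
Unit clause (!C) forces C = false.
Try F = true.
No clause remains; D is free.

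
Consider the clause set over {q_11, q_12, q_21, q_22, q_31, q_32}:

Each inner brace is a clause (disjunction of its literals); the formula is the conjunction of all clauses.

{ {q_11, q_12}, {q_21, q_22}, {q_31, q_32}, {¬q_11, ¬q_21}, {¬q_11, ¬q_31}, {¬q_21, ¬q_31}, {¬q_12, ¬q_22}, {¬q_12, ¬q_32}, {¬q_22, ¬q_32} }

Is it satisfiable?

Case q_11 = True:
The clause (¬q_21) is unit, so q_21 = False.
The clause (q_22) is unit, so q_22 = True.
The clause (¬q_31) is unit, so q_31 = False.
The clause (q_32) is unit, so q_32 = True.
But (¬q_32) is also a unit clause — contradiction.
Backtrack on q_11: now try q_11 = False.
The clause (q_12) is unit, so q_12 = True.
The clause (¬q_22) is unit, so q_22 = False.
The clause (q_21) is unit, so q_21 = True.
The clause (¬q_31) is unit, so q_31 = False.
The clause (q_32) is unit, so q_32 = True.
But (¬q_32) is also a unit clause — contradiction.
Both values of q_11 lead to a conflict.
No assignment satisfies every clause.

No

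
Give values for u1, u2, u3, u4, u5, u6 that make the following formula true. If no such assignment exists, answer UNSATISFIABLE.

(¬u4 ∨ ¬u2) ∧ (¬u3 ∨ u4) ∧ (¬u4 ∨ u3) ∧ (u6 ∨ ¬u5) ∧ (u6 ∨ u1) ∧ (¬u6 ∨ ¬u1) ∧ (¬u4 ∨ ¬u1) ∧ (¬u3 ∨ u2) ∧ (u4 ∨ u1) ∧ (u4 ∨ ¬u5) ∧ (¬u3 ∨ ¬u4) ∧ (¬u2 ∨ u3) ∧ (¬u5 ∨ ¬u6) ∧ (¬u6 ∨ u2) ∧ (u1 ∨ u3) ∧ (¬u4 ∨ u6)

u1: True, u2: False, u3: False, u4: False, u5: False, u6: False

Branch on u4: set u4 = False.
(¬u3) alone gives u3 = False.
(u1) alone gives u1 = True.
(¬u6) alone gives u6 = False.
(¬u5) alone gives u5 = False.
(¬u2) alone gives u2 = False.
This assignment satisfies each clause.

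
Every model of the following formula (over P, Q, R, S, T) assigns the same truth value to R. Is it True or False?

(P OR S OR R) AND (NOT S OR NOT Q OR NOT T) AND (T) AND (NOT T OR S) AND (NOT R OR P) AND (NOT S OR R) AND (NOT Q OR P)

Suppose R = false.
From the singleton clause (T), T = true.
From the singleton clause (S), S = true.
That conflicts with the unit clause (NOT S).
So every satisfying assignment has R = True.

True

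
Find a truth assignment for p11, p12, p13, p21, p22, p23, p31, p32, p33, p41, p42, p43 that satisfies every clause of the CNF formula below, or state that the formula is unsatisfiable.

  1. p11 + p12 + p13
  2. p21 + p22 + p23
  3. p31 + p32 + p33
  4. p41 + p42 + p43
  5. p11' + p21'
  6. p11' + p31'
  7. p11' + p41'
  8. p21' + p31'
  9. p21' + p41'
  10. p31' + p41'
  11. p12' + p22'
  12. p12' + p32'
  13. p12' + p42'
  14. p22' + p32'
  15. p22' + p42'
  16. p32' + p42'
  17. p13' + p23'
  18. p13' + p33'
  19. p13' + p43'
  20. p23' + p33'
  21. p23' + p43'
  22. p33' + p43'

Suppose p11 = 0.
Suppose p12 = 1.
Unit clause (p22') forces p22 = 0.
Unit clause (p32') forces p32 = 0.
Unit clause (p42') forces p42 = 0.
Suppose p21 = 1.
Unit clause (p31') forces p31 = 0.
Unit clause (p33) forces p33 = 1.
Unit clause (p41') forces p41 = 0.
Unit clause (p43) forces p43 = 1.
That conflicts with the unit clause (p43').
That branch fails; take p21 = 0 instead.
Unit clause (p23) forces p23 = 1.
Unit clause (p13') forces p13 = 0.
Unit clause (p33') forces p33 = 0.
Unit clause (p31) forces p31 = 1.
Unit clause (p41') forces p41 = 0.
Unit clause (p43) forces p43 = 1.
That conflicts with the unit clause (p43').
Both values of p21 lead to a conflict.
That branch fails; take p12 = 0 instead.
Unit clause (p13) forces p13 = 1.
Unit clause (p23') forces p23 = 0.
Unit clause (p33') forces p33 = 0.
Unit clause (p43') forces p43 = 0.
Suppose p21 = 1.
Unit clause (p31') forces p31 = 0.
Unit clause (p32) forces p32 = 1.
Unit clause (p41') forces p41 = 0.
Unit clause (p42) forces p42 = 1.
That conflicts with the unit clause (p42').
That branch fails; take p21 = 0 instead.
Unit clause (p22) forces p22 = 1.
Unit clause (p32') forces p32 = 0.
Unit clause (p31) forces p31 = 1.
Unit clause (p41') forces p41 = 0.
Unit clause (p42) forces p42 = 1.
That conflicts with the unit clause (p42').
Both values of p21 lead to a conflict.
Both values of p12 lead to a conflict.
That branch fails; take p11 = 1 instead.
Unit clause (p21') forces p21 = 0.
Unit clause (p31') forces p31 = 0.
Unit clause (p41') forces p41 = 0.
Suppose p22 = 1.
Unit clause (p12') forces p12 = 0.
Unit clause (p32') forces p32 = 0.
Unit clause (p33) forces p33 = 1.
Unit clause (p42') forces p42 = 0.
Unit clause (p43) forces p43 = 1.
That conflicts with the unit clause (p43').
That branch fails; take p22 = 0 instead.
Unit clause (p23) forces p23 = 1.
Unit clause (p13') forces p13 = 0.
Unit clause (p33') forces p33 = 0.
Unit clause (p32) forces p32 = 1.
Unit clause (p12') forces p12 = 0.
Unit clause (p42') forces p42 = 0.
Unit clause (p43) forces p43 = 1.
That conflicts with the unit clause (p43').
Both values of p22 lead to a conflict.
Both values of p11 lead to a conflict.

UNSATISFIABLE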